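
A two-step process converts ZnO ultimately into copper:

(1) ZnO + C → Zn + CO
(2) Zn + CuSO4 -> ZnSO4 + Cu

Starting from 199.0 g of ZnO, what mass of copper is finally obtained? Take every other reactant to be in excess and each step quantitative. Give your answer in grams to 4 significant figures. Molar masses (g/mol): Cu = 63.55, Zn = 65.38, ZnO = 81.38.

155.4 g

n(ZnO) = 199.00 / 81.38 = 2.4453 mol.
Step 1 gives a 1:1 ratio of ZnO to Zn, so n(Zn) = 2.4453 mol.
In step 2 the Zn:Cu ratio is 1:1, so n(Cu) = 2.4453 mol.
Mass of Cu = 2.4453 × 63.55 = 155.40 g.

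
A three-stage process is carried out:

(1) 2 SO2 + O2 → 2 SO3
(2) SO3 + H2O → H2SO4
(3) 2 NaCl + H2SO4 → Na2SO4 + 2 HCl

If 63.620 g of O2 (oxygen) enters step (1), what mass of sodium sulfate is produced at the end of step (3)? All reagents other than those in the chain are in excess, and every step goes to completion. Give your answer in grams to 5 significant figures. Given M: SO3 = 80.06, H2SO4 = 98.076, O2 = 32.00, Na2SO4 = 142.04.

564.79 g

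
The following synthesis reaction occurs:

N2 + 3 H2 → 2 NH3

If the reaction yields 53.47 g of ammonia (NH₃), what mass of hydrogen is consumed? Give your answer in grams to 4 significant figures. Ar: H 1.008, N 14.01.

9.492 g

M(NH3) = 14.01 + 3(1.008) = 17.034 g/mol.
M(H2) = 2(1.008) = 2.016 g/mol.
n(NH3) = 53.470 g / 17.034 g/mol = 3.1390 mol.
From the equation the NH3:H2 mole ratio is 2:3, so n(H2) = 3.1390 × 3/2 = 4.7085 mol.
Mass of H2 = 4.7085 mol × 2.016 g/mol = 9.4924 g.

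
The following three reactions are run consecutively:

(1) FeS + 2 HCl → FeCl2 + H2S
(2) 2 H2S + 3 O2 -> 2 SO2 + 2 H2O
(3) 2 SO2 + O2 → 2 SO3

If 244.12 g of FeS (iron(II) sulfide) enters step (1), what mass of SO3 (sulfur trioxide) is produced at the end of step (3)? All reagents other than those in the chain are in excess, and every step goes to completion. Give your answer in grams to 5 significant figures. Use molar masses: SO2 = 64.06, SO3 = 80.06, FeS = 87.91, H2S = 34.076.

n(FeS) = 244.12 / 87.91 = 2.77693 mol.
Reaction (1): FeS→H2S ratio 1:1 ⇒ n(H2S) = 2.77693 mol.
Reaction (2): H2S→SO2 ratio 2:2 ⇒ n(SO2) = 2.77693 mol.
Reaction (3): SO2→SO3 ratio 2:2 ⇒ n(SO3) = 2.77693 mol.
Mass of SO3 = 2.77693 × 80.06 = 222.321 g.

222.32 g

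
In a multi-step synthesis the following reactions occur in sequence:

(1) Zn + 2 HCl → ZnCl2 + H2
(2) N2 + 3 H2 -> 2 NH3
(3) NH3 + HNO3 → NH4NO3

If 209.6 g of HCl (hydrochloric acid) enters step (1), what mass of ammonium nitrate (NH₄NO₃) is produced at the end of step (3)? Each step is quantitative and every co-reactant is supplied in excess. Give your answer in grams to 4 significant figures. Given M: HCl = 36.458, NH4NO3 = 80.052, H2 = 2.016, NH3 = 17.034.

n(HCl) = 209.6 / 36.458 = 5.7491 mol.
Reaction (1): HCl→H2 ratio 2:1 ⇒ n(H2) = 2.8745 mol.
Reaction (2): H2→NH3 ratio 3:2 ⇒ n(NH3) = 1.9164 mol.
Reaction (3): NH3→NH4NO3 ratio 1:1 ⇒ n(NH4NO3) = 1.9164 mol.
Mass of NH4NO3 = 1.9164 × 80.052 = 153.41 g.

153.4 g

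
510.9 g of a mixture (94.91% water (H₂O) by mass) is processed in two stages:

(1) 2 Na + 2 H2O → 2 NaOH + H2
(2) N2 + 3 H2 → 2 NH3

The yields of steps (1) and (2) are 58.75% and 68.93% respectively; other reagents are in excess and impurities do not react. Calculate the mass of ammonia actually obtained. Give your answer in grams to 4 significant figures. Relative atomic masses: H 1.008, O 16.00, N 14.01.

Pure H2O = 510.9 × 0.9491 = 484.90 g.
M(H2O) = 2(1.008) + 16.00 = 18.016 g/mol.
M(NH3) = 14.01 + 3(1.008) = 17.034 g/mol.
n(H2O) = 484.90 / 18.016 = 26.915 mol.
Step 1 (H2O:H2 = 2:1): theoretical n(H2) = 13.457 mol; at 58.75% yield, n(H2) = 7.9062 mol.
Step 2 (H2:NH3 = 3:2): theoretical n(NH3) = 5.2708 mol, so theoretical mass = 5.2708 × 17.034 = 89.783 g.
At 68.93% yield, actual mass of NH3 = 89.783 × 0.6893 = 61.887 g.

61.89 g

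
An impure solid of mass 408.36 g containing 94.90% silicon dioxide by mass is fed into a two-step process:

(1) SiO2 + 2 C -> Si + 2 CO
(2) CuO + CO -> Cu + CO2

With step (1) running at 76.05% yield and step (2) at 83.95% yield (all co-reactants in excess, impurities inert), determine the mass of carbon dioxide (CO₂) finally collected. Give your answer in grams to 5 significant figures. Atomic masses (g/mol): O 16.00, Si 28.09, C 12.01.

Pure SiO2 = 408.36 × 0.9490 = 387.534 g.
M(SiO2) = 28.09 + 2(16.00) = 60.09 g/mol.
M(CO2) = 12.01 + 2(16.00) = 44.01 g/mol.
n(SiO2) = 387.534 / 60.09 = 6.44922 mol.
Step 1 (SiO2:CO = 1:2): theoretical n(CO) = 12.8984 mol; at 76.05% yield, n(CO) = 9.80926 mol.
Step 2 (CO:CO2 = 1:1): theoretical n(CO2) = 9.80926 mol, so theoretical mass = 9.80926 × 44.01 = 431.706 g.
At 83.95% yield, actual mass of CO2 = 431.706 × 0.8395 = 362.417 g.

362.42 g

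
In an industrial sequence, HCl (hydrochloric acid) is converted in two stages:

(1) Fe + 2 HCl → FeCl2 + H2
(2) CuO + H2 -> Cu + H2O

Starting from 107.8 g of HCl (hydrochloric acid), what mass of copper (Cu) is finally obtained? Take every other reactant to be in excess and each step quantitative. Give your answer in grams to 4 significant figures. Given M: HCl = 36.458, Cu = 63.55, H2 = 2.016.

93.95 g

n(HCl) = 107.80 / 36.458 = 2.9568 mol.
Step 1 gives a 2:1 ratio of HCl to H2, so n(H2) = 1.4784 mol.
In step 2 the H2:Cu ratio is 1:1, so n(Cu) = 1.4784 mol.
Mass of Cu = 1.4784 × 63.55 = 93.953 g.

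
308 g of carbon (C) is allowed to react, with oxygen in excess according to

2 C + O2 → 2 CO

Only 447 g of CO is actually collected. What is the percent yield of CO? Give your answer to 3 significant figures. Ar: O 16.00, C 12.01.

62.2 %

M(C) = 12.01 g/mol.
M(CO) = 12.01 + 16.00 = 28.01 g/mol.
n(C) = 308.0 g / 12.01 g/mol = 25.65 mol.
From the equation the C:CO mole ratio is 2:2, so n(CO) = 25.65 × 2/2 = 25.65 mol.
Mass of CO = 25.65 mol × 28.01 g/mol = 718.3 g.
This is the theoretical yield. Percent yield = 447 g / 718.3 g × 100% = 62.23%.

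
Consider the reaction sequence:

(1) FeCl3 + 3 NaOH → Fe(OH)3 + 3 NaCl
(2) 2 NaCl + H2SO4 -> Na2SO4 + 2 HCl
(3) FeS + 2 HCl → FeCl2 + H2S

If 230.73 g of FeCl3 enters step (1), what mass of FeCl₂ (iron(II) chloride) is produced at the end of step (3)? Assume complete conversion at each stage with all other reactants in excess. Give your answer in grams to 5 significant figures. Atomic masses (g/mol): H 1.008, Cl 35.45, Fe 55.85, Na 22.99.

270.45 g

M(FeCl3) = 55.85 + 3(35.45) = 162.20 g/mol.
M(FeCl2) = 55.85 + 2(35.45) = 126.75 g/mol.
n(FeCl3) = 230.73 / 162.20 = 1.42250 mol.
Reaction (1): FeCl3→NaCl ratio 1:3 ⇒ n(NaCl) = 4.26751 mol.
Reaction (2): NaCl→HCl ratio 2:2 ⇒ n(HCl) = 4.26751 mol.
Reaction (3): HCl→FeCl2 ratio 2:1 ⇒ n(FeCl2) = 2.13375 mol.
Mass of FeCl2 = 2.13375 × 126.75 = 270.453 g.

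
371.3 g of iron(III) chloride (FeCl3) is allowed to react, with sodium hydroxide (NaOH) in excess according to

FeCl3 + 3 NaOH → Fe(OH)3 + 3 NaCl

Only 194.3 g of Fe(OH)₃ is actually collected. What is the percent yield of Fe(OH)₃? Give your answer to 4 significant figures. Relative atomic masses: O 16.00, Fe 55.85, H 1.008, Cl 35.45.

M(FeCl3) = 55.85 + 3(35.45) = 162.20 g/mol.
M(Fe(OH)3) = 55.85 + 3(16.00) + 3(1.008) = 106.874 g/mol.
n(FeCl3) = 371.30 g / 162.20 g/mol = 2.2891 mol.
From the equation the FeCl3:Fe(OH)3 mole ratio is 1:1, so n(Fe(OH)3) = 2.2891 × 1/1 = 2.2891 mol.
Mass of Fe(OH)3 = 2.2891 mol × 106.874 g/mol = 244.65 g.
This is the theoretical yield. Percent yield = 194.3 g / 244.65 g × 100% = 79.419%.

79.42 %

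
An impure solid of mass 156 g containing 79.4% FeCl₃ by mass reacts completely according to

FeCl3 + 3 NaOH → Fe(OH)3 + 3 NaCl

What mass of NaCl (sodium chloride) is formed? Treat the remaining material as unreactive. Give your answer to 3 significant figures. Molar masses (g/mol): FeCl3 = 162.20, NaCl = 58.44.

134 g

Mass of pure FeCl3 = 156 g × 0.794 = 123.9 g.
n(FeCl3) = 123.9 g / 162.20 g/mol = 0.7636 mol.
From the equation the FeCl3:NaCl mole ratio is 1:3, so n(NaCl) = 0.7636 × 3/1 = 2.291 mol.
Mass of NaCl = 2.291 mol × 58.44 g/mol = 133.9 g.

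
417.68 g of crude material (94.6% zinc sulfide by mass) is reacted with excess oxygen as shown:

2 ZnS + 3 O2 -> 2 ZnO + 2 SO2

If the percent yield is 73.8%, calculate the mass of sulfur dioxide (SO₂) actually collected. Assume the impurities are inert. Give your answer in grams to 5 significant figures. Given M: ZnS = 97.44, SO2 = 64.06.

Pure ZnS available = 417.68 g × 0.946 = 395.125 g.
n(ZnS) = 395.125 g / 97.44 g/mol = 4.05506 mol.
From the equation the ZnS:SO2 mole ratio is 2:2, so n(SO2) = 4.05506 × 2/2 = 4.05506 mol.
Mass of SO2 = 4.05506 mol × 64.06 g/mol = 259.767 g.
Actual mass collected = 259.767 g × 0.738 = 191.708 g.

191.71 g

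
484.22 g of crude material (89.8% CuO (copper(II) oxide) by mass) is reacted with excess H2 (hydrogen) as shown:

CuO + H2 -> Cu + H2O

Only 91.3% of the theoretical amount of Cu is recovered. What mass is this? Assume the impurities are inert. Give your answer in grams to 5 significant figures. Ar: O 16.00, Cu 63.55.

Pure CuO available = 484.22 g × 0.898 = 434.830 g.
M(CuO) = 63.55 + 16.00 = 79.55 g/mol.
M(Cu) = 63.55 g/mol.
n(CuO) = 434.830 g / 79.55 g/mol = 5.46612 mol.
From the equation the CuO:Cu mole ratio is 1:1, so n(Cu) = 5.46612 × 1/1 = 5.46612 mol.
Mass of Cu = 5.46612 mol × 63.55 g/mol = 347.372 g.
Actual mass collected = 347.372 g × 0.913 = 317.150 g.

317.15 g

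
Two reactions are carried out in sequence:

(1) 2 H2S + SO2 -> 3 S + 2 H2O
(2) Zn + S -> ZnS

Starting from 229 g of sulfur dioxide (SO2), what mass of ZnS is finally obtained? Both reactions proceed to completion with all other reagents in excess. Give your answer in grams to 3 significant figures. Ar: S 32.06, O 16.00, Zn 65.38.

1040 g

M(SO2) = 32.06 + 2(16.00) = 64.06 g/mol.
M(ZnS) = 65.38 + 32.06 = 97.44 g/mol.
n(SO2) = 229.0 / 64.06 = 3.575 mol.
Step 1 gives a 1:3 ratio of SO2 to S, so n(S) = 10.72 mol.
In step 2 the S:ZnS ratio is 1:1, so n(ZnS) = 10.72 mol.
Mass of ZnS = 10.72 × 97.44 = 1045 g.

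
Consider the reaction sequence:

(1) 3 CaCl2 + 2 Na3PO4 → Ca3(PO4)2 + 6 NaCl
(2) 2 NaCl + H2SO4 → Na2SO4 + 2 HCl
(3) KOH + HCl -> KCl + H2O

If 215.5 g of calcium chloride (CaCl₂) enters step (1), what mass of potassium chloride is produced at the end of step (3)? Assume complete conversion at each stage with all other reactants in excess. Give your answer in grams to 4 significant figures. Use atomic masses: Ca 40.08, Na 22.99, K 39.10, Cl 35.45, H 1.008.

M(CaCl2) = 40.08 + 2(35.45) = 110.98 g/mol.
M(KCl) = 39.10 + 35.45 = 74.55 g/mol.
n(CaCl2) = 215.5 / 110.98 = 1.9418 mol.
Reaction (1): CaCl2→NaCl ratio 3:6 ⇒ n(NaCl) = 3.8836 mol.
Reaction (2): NaCl→HCl ratio 2:2 ⇒ n(HCl) = 3.8836 mol.
Reaction (3): HCl→KCl ratio 1:1 ⇒ n(KCl) = 3.8836 mol.
Mass of KCl = 3.8836 × 74.55 = 289.52 g.

289.5 g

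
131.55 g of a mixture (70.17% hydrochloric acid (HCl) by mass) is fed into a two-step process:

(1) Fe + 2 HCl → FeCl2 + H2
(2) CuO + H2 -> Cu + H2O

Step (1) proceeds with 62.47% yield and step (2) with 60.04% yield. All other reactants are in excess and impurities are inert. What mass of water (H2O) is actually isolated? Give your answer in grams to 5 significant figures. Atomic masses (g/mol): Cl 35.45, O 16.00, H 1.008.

Pure HCl = 131.55 × 0.7017 = 92.3086 g.
M(HCl) = 1.008 + 35.45 = 36.458 g/mol.
M(H2O) = 2(1.008) + 16.00 = 18.016 g/mol.
n(HCl) = 92.3086 / 36.458 = 2.53192 mol.
Step 1 (HCl:H2 = 2:1): theoretical n(H2) = 1.26596 mol; at 62.47% yield, n(H2) = 0.790844 mol.
Step 2 (H2:H2O = 1:1): theoretical n(H2O) = 0.790844 mol, so theoretical mass = 0.790844 × 18.016 = 14.2479 g.
At 60.04% yield, actual mass of H2O = 14.2479 × 0.6004 = 8.55441 g.

8.5544 g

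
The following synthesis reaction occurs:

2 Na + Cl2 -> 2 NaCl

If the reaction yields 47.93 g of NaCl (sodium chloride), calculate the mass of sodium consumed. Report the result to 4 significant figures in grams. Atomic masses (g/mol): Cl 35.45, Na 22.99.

M(NaCl) = 22.99 + 35.45 = 58.44 g/mol.
M(Na) = 22.99 g/mol.
n(NaCl) = 47.930 g / 58.44 g/mol = 0.82016 mol.
From the equation the NaCl:Na mole ratio is 2:2, so n(Na) = 0.82016 × 2/2 = 0.82016 mol.
Mass of Na = 0.82016 mol × 22.99 g/mol = 18.855 g.

18.86 g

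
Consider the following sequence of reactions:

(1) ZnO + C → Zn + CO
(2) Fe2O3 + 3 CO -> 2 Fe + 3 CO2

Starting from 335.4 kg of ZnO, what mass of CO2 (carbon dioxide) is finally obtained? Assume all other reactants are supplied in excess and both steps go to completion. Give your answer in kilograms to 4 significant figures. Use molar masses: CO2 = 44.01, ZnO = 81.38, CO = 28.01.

181.4 kg

335.4 kg = 335400 g.
n(ZnO) = 335400 / 81.38 = 4121.4 mol.
Step 1 gives a 1:1 ratio of ZnO to CO, so n(CO) = 4121.4 mol.
In step 2 the CO:CO2 ratio is 3:3, so n(CO2) = 4121.4 mol.
Mass of CO2 = 4121.4 × 44.01 = 181380 g = 181.4 kg.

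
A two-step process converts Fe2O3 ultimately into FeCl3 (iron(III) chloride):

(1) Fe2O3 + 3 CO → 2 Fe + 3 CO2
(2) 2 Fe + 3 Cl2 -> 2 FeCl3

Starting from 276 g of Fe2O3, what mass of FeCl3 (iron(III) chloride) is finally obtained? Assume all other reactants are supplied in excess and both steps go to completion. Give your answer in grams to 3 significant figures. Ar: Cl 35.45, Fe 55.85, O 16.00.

561 g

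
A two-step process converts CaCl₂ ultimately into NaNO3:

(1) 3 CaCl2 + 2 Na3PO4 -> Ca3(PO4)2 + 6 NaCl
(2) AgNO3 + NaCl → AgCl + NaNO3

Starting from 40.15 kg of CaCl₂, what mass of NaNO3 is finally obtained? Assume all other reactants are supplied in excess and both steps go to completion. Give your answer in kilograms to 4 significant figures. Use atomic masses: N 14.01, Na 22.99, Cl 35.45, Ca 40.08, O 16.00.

61.50 kg

M(CaCl2) = 40.08 + 2(35.45) = 110.98 g/mol.
M(NaNO3) = 22.99 + 14.01 + 3(16.00) = 85.00 g/mol.
40.15 kg = 40150 g.
n(CaCl2) = 40150 / 110.98 = 361.78 mol.
Step 1 gives a 3:6 ratio of CaCl2 to NaCl, so n(NaCl) = 723.55 mol.
In step 2 the NaCl:NaNO3 ratio is 1:1, so n(NaNO3) = 723.55 mol.
Mass of NaNO3 = 723.55 × 85.00 = 61502 g = 61.50 kg.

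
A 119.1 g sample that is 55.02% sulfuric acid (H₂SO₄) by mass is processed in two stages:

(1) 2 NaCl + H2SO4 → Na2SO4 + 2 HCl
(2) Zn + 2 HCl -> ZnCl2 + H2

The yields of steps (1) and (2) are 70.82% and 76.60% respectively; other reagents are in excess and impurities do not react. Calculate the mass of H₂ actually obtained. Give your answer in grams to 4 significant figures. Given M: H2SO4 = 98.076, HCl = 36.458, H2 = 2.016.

Pure H2SO4 = 119.1 × 0.5502 = 65.529 g.
n(H2SO4) = 65.529 / 98.076 = 0.66814 mol.
Step 1 (H2SO4:HCl = 1:2): theoretical n(HCl) = 1.3363 mol; at 70.82% yield, n(HCl) = 0.94636 mol.
Step 2 (HCl:H2 = 2:1): theoretical n(H2) = 0.47318 mol, so theoretical mass = 0.47318 × 2.016 = 0.95393 g.
At 76.60% yield, actual mass of H2 = 0.95393 × 0.7660 = 0.73071 g.

0.7307 g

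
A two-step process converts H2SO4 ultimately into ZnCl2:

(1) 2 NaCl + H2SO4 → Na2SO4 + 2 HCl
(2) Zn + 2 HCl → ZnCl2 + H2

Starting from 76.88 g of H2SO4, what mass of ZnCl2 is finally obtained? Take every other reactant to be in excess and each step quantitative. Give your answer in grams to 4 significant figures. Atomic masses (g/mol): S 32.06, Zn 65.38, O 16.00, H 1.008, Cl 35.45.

M(H2SO4) = 2(1.008) + 32.06 + 4(16.00) = 98.076 g/mol.
M(ZnCl2) = 65.38 + 2(35.45) = 136.28 g/mol.
n(H2SO4) = 76.880 / 98.076 = 0.78388 mol.
Step 1 gives a 1:2 ratio of H2SO4 to HCl, so n(HCl) = 1.5678 mol.
In step 2 the HCl:ZnCl2 ratio is 2:1, so n(ZnCl2) = 0.78388 mol.
Mass of ZnCl2 = 0.78388 × 136.28 = 106.83 g.

106.8 g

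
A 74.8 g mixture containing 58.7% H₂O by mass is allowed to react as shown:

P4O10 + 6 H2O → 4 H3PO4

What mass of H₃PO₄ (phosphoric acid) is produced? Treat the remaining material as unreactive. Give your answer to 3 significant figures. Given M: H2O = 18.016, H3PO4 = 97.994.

Mass of pure H2O = 74.8 g × 0.587 = 43.91 g.
n(H2O) = 43.91 g / 18.016 g/mol = 2.437 mol.
From the equation the H2O:H3PO4 mole ratio is 6:4, so n(H3PO4) = 2.437 × 4/6 = 1.625 mol.
Mass of H3PO4 = 1.625 mol × 97.994 g/mol = 159.2 g.

159 g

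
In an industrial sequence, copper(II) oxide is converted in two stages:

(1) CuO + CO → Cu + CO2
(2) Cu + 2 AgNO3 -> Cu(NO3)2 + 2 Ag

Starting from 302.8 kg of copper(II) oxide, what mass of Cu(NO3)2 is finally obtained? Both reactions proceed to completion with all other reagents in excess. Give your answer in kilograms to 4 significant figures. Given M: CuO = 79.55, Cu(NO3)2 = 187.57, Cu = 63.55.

302.8 kg = 302800 g.
n(CuO) = 302800 / 79.55 = 3806.4 mol.
Step 1 gives a 1:1 ratio of CuO to Cu, so n(Cu) = 3806.4 mol.
In step 2 the Cu:Cu(NO3)2 ratio is 1:1, so n(Cu(NO3)2) = 3806.4 mol.
Mass of Cu(NO3)2 = 3806.4 × 187.57 = 713970 g = 714.0 kg.

714.0 kg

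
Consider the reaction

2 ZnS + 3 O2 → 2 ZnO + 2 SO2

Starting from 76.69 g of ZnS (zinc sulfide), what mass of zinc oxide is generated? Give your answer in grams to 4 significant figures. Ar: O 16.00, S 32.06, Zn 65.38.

M(ZnS) = 65.38 + 32.06 = 97.44 g/mol.
M(ZnO) = 65.38 + 16.00 = 81.38 g/mol.
n(ZnS) = 76.690 g / 97.44 g/mol = 0.78705 mol.
From the equation the ZnS:ZnO mole ratio is 2:2, so n(ZnO) = 0.78705 × 2/2 = 0.78705 mol.
Mass of ZnO = 0.78705 mol × 81.38 g/mol = 64.050 g.

64.05 g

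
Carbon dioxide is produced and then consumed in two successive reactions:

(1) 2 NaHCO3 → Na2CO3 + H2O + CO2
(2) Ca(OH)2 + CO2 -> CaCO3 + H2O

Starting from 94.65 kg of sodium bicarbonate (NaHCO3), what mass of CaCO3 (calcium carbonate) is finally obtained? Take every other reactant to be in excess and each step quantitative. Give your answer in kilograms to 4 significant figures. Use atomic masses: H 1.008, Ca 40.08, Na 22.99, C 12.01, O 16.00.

56.38 kg

M(NaHCO3) = 22.99 + 1.008 + 12.01 + 3(16.00) = 84.008 g/mol.
M(CaCO3) = 40.08 + 12.01 + 3(16.00) = 100.09 g/mol.
94.65 kg = 94650 g.
n(NaHCO3) = 94650 / 84.008 = 1126.7 mol.
Step 1 gives a 2:1 ratio of NaHCO3 to CO2, so n(CO2) = 563.34 mol.
In step 2 the CO2:CaCO3 ratio is 1:1, so n(CaCO3) = 563.34 mol.
Mass of CaCO3 = 563.34 × 100.09 = 56385 g = 56.38 kg.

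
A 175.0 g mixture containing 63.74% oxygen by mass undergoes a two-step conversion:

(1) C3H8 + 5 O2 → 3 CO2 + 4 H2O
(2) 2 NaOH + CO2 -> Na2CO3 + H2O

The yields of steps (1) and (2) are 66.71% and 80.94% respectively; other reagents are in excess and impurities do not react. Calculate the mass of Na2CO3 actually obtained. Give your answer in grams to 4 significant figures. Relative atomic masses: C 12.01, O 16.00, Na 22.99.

Pure O2 = 175.0 × 0.6374 = 111.55 g.
M(O2) = 2(16.00) = 32.00 g/mol.
M(Na2CO3) = 2(22.99) + 12.01 + 3(16.00) = 105.99 g/mol.
n(O2) = 111.55 / 32.00 = 3.4858 mol.
Step 1 (O2:CO2 = 5:3): theoretical n(CO2) = 2.0915 mol; at 66.71% yield, n(CO2) = 1.3952 mol.
Step 2 (CO2:Na2CO3 = 1:1): theoretical n(Na2CO3) = 1.3952 mol, so theoretical mass = 1.3952 × 105.99 = 147.88 g.
At 80.94% yield, actual mass of Na2CO3 = 147.88 × 0.8094 = 119.69 g.

119.7 g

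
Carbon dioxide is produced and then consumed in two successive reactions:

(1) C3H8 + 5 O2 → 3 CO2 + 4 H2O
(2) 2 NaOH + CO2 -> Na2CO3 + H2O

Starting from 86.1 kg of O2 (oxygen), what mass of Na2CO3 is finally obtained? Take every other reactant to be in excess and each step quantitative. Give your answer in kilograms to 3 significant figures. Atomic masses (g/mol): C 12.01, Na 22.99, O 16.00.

M(O2) = 2(16.00) = 32.00 g/mol.
M(Na2CO3) = 2(22.99) + 12.01 + 3(16.00) = 105.99 g/mol.
86.1 kg = 86100 g.
n(O2) = 86100 / 32.00 = 2691 mol.
Step 1 gives a 5:3 ratio of O2 to CO2, so n(CO2) = 1614 mol.
In step 2 the CO2:Na2CO3 ratio is 1:1, so n(Na2CO3) = 1614 mol.
Mass of Na2CO3 = 1614 × 105.99 = 171100 g = 171 kg.

171 kg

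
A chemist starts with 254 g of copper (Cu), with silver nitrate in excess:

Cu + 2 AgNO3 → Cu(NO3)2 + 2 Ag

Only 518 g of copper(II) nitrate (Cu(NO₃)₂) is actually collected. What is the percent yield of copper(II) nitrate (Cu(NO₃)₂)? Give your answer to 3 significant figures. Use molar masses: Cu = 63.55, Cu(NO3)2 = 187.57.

69.1 %

n(Cu) = 254.0 g / 63.55 g/mol = 3.997 mol.
From the equation the Cu:Cu(NO3)2 mole ratio is 1:1, so n(Cu(NO3)2) = 3.997 × 1/1 = 3.997 mol.
Mass of Cu(NO3)2 = 3.997 mol × 187.57 g/mol = 749.7 g.
This is the theoretical yield. Percent yield = 518 g / 749.7 g × 100% = 69.10%.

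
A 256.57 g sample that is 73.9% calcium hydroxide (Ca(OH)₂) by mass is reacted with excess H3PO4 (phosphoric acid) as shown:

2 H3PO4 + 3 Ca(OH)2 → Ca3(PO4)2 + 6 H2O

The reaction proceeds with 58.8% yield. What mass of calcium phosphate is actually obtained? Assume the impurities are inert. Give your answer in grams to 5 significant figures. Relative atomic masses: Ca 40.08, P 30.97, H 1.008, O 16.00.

155.57 g

Pure Ca(OH)2 available = 256.57 g × 0.739 = 189.605 g.
M(Ca(OH)2) = 40.08 + 2(16.00) + 2(1.008) = 74.096 g/mol.
M(Ca3(PO4)2) = 3(40.08) + 2(30.97) + 8(16.00) = 310.18 g/mol.
n(Ca(OH)2) = 189.605 g / 74.096 g/mol = 2.55891 mol.
From the equation the Ca(OH)2:Ca3(PO4)2 mole ratio is 3:1, so n(Ca3(PO4)2) = 2.55891 × 1/3 = 0.852971 mol.
Mass of Ca3(PO4)2 = 0.852971 mol × 310.18 g/mol = 264.575 g.
Actual mass collected = 264.575 g × 0.588 = 155.570 g.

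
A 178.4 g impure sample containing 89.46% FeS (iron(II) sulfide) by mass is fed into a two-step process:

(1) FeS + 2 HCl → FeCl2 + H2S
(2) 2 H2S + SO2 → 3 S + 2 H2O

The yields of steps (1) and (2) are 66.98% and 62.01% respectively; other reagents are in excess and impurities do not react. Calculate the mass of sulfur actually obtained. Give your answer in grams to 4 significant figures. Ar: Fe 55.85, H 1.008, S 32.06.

36.26 g

Pure FeS = 178.4 × 0.8946 = 159.60 g.
M(FeS) = 55.85 + 32.06 = 87.91 g/mol.
M(S) = 32.06 g/mol.
n(FeS) = 159.60 / 87.91 = 1.8155 mol.
Step 1 (FeS:H2S = 1:1): theoretical n(H2S) = 1.8155 mol; at 66.98% yield, n(H2S) = 1.2160 mol.
Step 2 (H2S:S = 2:3): theoretical n(S) = 1.8240 mol, so theoretical mass = 1.8240 × 32.06 = 58.477 g.
At 62.01% yield, actual mass of S = 58.477 × 0.6201 = 36.262 g.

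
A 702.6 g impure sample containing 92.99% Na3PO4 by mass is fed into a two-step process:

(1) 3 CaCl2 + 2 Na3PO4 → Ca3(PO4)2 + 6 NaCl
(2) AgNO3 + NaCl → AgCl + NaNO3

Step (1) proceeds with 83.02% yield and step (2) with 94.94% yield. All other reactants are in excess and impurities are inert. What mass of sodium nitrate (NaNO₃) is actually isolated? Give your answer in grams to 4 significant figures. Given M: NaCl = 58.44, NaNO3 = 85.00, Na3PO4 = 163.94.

801.0 g

Pure Na3PO4 = 702.6 × 0.9299 = 653.35 g.
n(Na3PO4) = 653.35 / 163.94 = 3.9853 mol.
Step 1 (Na3PO4:NaCl = 2:6): theoretical n(NaCl) = 11.956 mol; at 83.02% yield, n(NaCl) = 9.9258 mol.
Step 2 (NaCl:NaNO3 = 1:1): theoretical n(NaNO3) = 9.9258 mol, so theoretical mass = 9.9258 × 85.00 = 843.69 g.
At 94.94% yield, actual mass of NaNO3 = 843.69 × 0.9494 = 801.00 g.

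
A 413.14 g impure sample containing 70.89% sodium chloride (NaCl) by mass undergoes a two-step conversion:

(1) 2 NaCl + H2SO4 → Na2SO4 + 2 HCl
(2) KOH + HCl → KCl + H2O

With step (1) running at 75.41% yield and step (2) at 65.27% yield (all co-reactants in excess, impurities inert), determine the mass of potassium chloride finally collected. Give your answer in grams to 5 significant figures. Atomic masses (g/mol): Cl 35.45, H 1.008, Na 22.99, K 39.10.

Pure NaCl = 413.14 × 0.7089 = 292.875 g.
M(NaCl) = 22.99 + 35.45 = 58.44 g/mol.
M(KCl) = 39.10 + 35.45 = 74.55 g/mol.
n(NaCl) = 292.875 / 58.44 = 5.01155 mol.
Step 1 (NaCl:HCl = 2:2): theoretical n(HCl) = 5.01155 mol; at 75.41% yield, n(HCl) = 3.77921 mol.
Step 2 (HCl:KCl = 1:1): theoretical n(KCl) = 3.77921 mol, so theoretical mass = 3.77921 × 74.55 = 281.740 g.
At 65.27% yield, actual mass of KCl = 281.740 × 0.6527 = 183.892 g.

183.89 g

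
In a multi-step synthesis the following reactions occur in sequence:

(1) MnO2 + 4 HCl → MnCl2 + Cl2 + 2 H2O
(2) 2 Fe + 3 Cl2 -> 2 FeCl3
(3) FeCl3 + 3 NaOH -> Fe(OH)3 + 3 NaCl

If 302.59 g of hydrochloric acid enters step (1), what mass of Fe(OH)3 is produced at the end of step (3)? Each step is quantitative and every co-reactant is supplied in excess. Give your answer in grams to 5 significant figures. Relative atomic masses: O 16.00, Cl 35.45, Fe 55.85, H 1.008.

147.84 g

M(HCl) = 1.008 + 35.45 = 36.458 g/mol.
M(Fe(OH)3) = 55.85 + 3(16.00) + 3(1.008) = 106.874 g/mol.
n(HCl) = 302.59 / 36.458 = 8.29969 mol.
Reaction (1): HCl→Cl2 ratio 4:1 ⇒ n(Cl2) = 2.07492 mol.
Reaction (2): Cl2→FeCl3 ratio 3:2 ⇒ n(FeCl3) = 1.38328 mol.
Reaction (3): FeCl3→Fe(OH)3 ratio 1:1 ⇒ n(Fe(OH)3) = 1.38328 mol.
Mass of Fe(OH)3 = 1.38328 × 106.874 = 147.837 g.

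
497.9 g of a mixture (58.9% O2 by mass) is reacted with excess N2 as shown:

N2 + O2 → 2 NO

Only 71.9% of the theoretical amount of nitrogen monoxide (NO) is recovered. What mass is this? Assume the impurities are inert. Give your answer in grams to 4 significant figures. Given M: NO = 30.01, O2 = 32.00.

Pure O2 available = 497.9 g × 0.589 = 293.26 g.
n(O2) = 293.26 g / 32.00 g/mol = 9.1645 mol.
From the equation the O2:NO mole ratio is 1:2, so n(NO) = 9.1645 × 2/1 = 18.329 mol.
Mass of NO = 18.329 mol × 30.01 g/mol = 550.05 g.
Actual mass collected = 550.05 g × 0.719 = 395.49 g.

395.5 g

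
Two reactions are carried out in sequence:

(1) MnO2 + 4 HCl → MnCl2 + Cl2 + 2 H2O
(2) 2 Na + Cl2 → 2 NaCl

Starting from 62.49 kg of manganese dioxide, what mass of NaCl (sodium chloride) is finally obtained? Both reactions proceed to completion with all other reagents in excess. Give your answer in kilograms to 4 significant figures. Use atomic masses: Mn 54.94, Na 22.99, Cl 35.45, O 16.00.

84.01 kg

M(MnO2) = 54.94 + 2(16.00) = 86.94 g/mol.
M(NaCl) = 22.99 + 35.45 = 58.44 g/mol.
62.49 kg = 62490 g.
n(MnO2) = 62490 / 86.94 = 718.77 mol.
Step 1 gives a 1:1 ratio of MnO2 to Cl2, so n(Cl2) = 718.77 mol.
In step 2 the Cl2:NaCl ratio is 1:2, so n(NaCl) = 1437.5 mol.
Mass of NaCl = 1437.5 × 58.44 = 84010 g = 84.01 kg.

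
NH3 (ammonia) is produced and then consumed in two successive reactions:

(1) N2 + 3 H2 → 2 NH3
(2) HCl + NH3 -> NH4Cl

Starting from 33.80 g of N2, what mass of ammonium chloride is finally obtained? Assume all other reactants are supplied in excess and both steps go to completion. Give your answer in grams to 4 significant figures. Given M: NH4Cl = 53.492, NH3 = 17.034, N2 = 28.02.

129.1 g

n(N2) = 33.800 / 28.02 = 1.2063 mol.
Step 1 gives a 1:2 ratio of N2 to NH3, so n(NH3) = 2.4126 mol.
In step 2 the NH3:NH4Cl ratio is 1:1, so n(NH4Cl) = 2.4126 mol.
Mass of NH4Cl = 2.4126 × 53.492 = 129.05 g.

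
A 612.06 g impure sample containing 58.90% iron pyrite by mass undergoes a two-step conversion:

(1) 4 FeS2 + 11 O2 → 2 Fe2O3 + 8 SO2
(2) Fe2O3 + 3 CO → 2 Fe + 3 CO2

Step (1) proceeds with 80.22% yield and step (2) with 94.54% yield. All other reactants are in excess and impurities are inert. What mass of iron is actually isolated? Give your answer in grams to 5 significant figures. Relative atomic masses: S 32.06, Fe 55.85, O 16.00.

Pure FeS2 = 612.06 × 0.5890 = 360.503 g.
M(FeS2) = 55.85 + 2(32.06) = 119.97 g/mol.
M(Fe) = 55.85 g/mol.
n(FeS2) = 360.503 / 119.97 = 3.00495 mol.
Step 1 (FeS2:Fe2O3 = 4:2): theoretical n(Fe2O3) = 1.50247 mol; at 80.22% yield, n(Fe2O3) = 1.20528 mol.
Step 2 (Fe2O3:Fe = 1:2): theoretical n(Fe) = 2.41057 mol, so theoretical mass = 2.41057 × 55.85 = 134.630 g.
At 94.54% yield, actual mass of Fe = 134.630 × 0.9454 = 127.279 g.

127.28 g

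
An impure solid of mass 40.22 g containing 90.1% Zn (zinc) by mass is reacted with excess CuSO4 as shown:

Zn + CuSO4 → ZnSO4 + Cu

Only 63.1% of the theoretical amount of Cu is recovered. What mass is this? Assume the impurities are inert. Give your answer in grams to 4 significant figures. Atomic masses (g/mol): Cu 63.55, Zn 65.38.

Pure Zn available = 40.22 g × 0.901 = 36.238 g.
M(Zn) = 65.38 g/mol.
M(Cu) = 63.55 g/mol.
n(Zn) = 36.238 g / 65.38 g/mol = 0.55427 mol.
From the equation the Zn:Cu mole ratio is 1:1, so n(Cu) = 0.55427 × 1/1 = 0.55427 mol.
Mass of Cu = 0.55427 mol × 63.55 g/mol = 35.224 g.
Actual mass collected = 35.224 g × 0.631 = 22.226 g.

22.23 g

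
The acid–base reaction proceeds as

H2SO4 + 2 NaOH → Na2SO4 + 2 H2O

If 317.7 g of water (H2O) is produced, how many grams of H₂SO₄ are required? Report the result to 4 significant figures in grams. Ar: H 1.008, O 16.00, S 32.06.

M(H2O) = 2(1.008) + 16.00 = 18.016 g/mol.
M(H2SO4) = 2(1.008) + 32.06 + 4(16.00) = 98.076 g/mol.
n(H2O) = 317.70 g / 18.016 g/mol = 17.634 mol.
From the equation the H2O:H2SO4 mole ratio is 2:1, so n(H2SO4) = 17.634 × 1/2 = 8.8172 mol.
Mass of H2SO4 = 8.8172 mol × 98.076 g/mol = 864.75 g.

864.8 g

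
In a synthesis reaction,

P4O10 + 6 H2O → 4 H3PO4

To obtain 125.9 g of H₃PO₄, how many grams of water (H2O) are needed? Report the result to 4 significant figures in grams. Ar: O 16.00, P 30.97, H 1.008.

34.72 g

M(H3PO4) = 3(1.008) + 30.97 + 4(16.00) = 97.994 g/mol.
M(H2O) = 2(1.008) + 16.00 = 18.016 g/mol.
n(H3PO4) = 125.90 g / 97.994 g/mol = 1.2848 mol.
From the equation the H3PO4:H2O mole ratio is 4:6, so n(H2O) = 1.2848 × 6/4 = 1.9272 mol.
Mass of H2O = 1.9272 mol × 18.016 g/mol = 34.720 g.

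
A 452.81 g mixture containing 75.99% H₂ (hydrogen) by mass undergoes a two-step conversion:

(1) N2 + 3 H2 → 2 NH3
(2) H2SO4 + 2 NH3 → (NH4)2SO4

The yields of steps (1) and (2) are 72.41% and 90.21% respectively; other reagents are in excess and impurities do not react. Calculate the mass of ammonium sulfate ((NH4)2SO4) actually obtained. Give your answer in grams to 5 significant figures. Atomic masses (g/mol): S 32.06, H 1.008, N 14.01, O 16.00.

Pure H2 = 452.81 × 0.7599 = 344.090 g.
M(H2) = 2(1.008) = 2.016 g/mol.
M((NH4)2SO4) = 2(14.01) + 8(1.008) + 32.06 + 4(16.00) = 132.144 g/mol.
n(H2) = 344.090 / 2.016 = 170.680 mol.
Step 1 (H2:NH3 = 3:2): theoretical n(NH3) = 113.786 mol; at 72.41% yield, n(NH3) = 82.3928 mol.
Step 2 (NH3:(NH4)2SO4 = 2:1): theoretical n((NH4)2SO4) = 41.1964 mol, so theoretical mass = 41.1964 × 132.144 = 5443.86 g.
At 90.21% yield, actual mass of (NH4)2SO4 = 5443.86 × 0.9021 = 4910.90 g.

4910.9 g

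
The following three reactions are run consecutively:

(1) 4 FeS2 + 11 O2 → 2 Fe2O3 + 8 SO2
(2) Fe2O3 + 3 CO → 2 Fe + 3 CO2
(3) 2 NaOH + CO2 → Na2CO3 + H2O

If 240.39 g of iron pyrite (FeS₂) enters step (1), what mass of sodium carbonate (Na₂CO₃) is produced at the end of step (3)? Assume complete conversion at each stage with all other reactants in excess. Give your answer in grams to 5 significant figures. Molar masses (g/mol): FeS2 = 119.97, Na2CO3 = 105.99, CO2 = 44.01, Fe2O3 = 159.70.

318.57 g

n(FeS2) = 240.39 / 119.97 = 2.00375 mol.
Reaction (1): FeS2→Fe2O3 ratio 4:2 ⇒ n(Fe2O3) = 1.00188 mol.
Reaction (2): Fe2O3→CO2 ratio 1:3 ⇒ n(CO2) = 3.00563 mol.
Reaction (3): CO2→Na2CO3 ratio 1:1 ⇒ n(Na2CO3) = 3.00563 mol.
Mass of Na2CO3 = 3.00563 × 105.99 = 318.566 g.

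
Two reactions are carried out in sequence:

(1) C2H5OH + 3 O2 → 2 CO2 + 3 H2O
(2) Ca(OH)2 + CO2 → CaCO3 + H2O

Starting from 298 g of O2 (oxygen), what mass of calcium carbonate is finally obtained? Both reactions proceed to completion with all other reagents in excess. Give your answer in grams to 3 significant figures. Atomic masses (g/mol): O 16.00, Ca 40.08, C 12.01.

621 g

M(O2) = 2(16.00) = 32.00 g/mol.
M(CaCO3) = 40.08 + 12.01 + 3(16.00) = 100.09 g/mol.
n(O2) = 298.0 / 32.00 = 9.312 mol.
Step 1 gives a 3:2 ratio of O2 to CO2, so n(CO2) = 6.208 mol.
In step 2 the CO2:CaCO3 ratio is 1:1, so n(CaCO3) = 6.208 mol.
Mass of CaCO3 = 6.208 × 100.09 = 621.4 g.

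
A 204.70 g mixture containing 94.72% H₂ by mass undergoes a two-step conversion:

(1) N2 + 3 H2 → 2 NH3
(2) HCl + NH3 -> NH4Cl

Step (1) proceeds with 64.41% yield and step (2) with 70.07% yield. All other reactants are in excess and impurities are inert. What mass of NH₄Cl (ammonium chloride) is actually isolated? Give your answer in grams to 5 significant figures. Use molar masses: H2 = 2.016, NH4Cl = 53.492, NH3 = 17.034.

1547.9 g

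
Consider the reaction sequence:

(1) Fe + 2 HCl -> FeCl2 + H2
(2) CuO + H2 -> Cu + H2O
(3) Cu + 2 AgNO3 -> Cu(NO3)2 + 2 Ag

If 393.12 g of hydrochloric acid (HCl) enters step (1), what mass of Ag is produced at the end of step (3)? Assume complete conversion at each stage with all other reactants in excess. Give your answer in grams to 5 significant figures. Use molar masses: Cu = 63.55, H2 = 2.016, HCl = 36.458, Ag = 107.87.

n(HCl) = 393.12 / 36.458 = 10.7828 mol.
Reaction (1): HCl→H2 ratio 2:1 ⇒ n(H2) = 5.39141 mol.
Reaction (2): H2→Cu ratio 1:1 ⇒ n(Cu) = 5.39141 mol.
Reaction (3): Cu→Ag ratio 1:2 ⇒ n(Ag) = 10.7828 mol.
Mass of Ag = 10.7828 × 107.87 = 1163.14 g.

1163.1 g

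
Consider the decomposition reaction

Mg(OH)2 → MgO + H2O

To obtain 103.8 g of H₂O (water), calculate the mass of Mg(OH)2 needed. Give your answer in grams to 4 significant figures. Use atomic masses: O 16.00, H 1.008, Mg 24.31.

336.0 g

M(H2O) = 2(1.008) + 16.00 = 18.016 g/mol.
M(Mg(OH)2) = 24.31 + 2(16.00) + 2(1.008) = 58.326 g/mol.
n(H2O) = 103.80 g / 18.016 g/mol = 5.7615 mol.
From the equation the H2O:Mg(OH)2 mole ratio is 1:1, so n(Mg(OH)2) = 5.7615 × 1/1 = 5.7615 mol.
Mass of Mg(OH)2 = 5.7615 mol × 58.326 g/mol = 336.05 g.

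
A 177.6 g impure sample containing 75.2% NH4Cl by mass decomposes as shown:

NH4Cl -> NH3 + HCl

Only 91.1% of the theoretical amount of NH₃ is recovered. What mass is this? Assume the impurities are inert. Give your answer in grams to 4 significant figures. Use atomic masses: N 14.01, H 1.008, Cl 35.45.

38.74 g

Pure NH4Cl available = 177.6 g × 0.752 = 133.56 g.
M(NH4Cl) = 14.01 + 4(1.008) + 35.45 = 53.492 g/mol.
M(NH3) = 14.01 + 3(1.008) = 17.034 g/mol.
n(NH4Cl) = 133.56 g / 53.492 g/mol = 2.4967 mol.
From the equation the NH4Cl:NH3 mole ratio is 1:1, so n(NH3) = 2.4967 × 1/1 = 2.4967 mol.
Mass of NH3 = 2.4967 mol × 17.034 g/mol = 42.529 g.
Actual mass collected = 42.529 g × 0.911 = 38.744 g.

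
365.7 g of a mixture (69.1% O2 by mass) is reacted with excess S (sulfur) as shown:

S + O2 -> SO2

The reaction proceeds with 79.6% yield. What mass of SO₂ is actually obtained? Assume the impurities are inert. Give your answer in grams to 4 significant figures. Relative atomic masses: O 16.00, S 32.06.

402.7 g

Pure O2 available = 365.7 g × 0.691 = 252.70 g.
M(O2) = 2(16.00) = 32.00 g/mol.
M(SO2) = 32.06 + 2(16.00) = 64.06 g/mol.
n(O2) = 252.70 g / 32.00 g/mol = 7.8968 mol.
From the equation the O2:SO2 mole ratio is 1:1, so n(SO2) = 7.8968 × 1/1 = 7.8968 mol.
Mass of SO2 = 7.8968 mol × 64.06 g/mol = 505.87 g.
Actual mass collected = 505.87 g × 0.796 = 402.67 g.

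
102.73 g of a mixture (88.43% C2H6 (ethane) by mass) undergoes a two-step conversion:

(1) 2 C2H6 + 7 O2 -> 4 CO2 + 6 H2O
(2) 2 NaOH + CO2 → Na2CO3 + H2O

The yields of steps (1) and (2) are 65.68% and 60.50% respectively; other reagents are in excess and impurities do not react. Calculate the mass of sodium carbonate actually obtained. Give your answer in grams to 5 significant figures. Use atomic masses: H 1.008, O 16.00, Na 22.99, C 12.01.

254.49 g

Pure C2H6 = 102.73 × 0.8843 = 90.8441 g.
M(C2H6) = 2(12.01) + 6(1.008) = 30.068 g/mol.
M(Na2CO3) = 2(22.99) + 12.01 + 3(16.00) = 105.99 g/mol.
n(C2H6) = 90.8441 / 30.068 = 3.02129 mol.
Step 1 (C2H6:CO2 = 2:4): theoretical n(CO2) = 6.04258 mol; at 65.68% yield, n(CO2) = 3.96877 mol.
Step 2 (CO2:Na2CO3 = 1:1): theoretical n(Na2CO3) = 3.96877 mol, so theoretical mass = 3.96877 × 105.99 = 420.650 g.
At 60.50% yield, actual mass of Na2CO3 = 420.650 × 0.6050 = 254.493 g.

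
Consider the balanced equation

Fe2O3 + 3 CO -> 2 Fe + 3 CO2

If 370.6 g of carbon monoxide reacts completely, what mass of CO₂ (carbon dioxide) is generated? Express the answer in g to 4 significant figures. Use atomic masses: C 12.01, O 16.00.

M(CO) = 12.01 + 16.00 = 28.01 g/mol.
M(CO2) = 12.01 + 2(16.00) = 44.01 g/mol.
n(CO) = 370.60 g / 28.01 g/mol = 13.231 mol.
From the equation the CO:CO2 mole ratio is 3:3, so n(CO2) = 13.231 × 3/3 = 13.231 mol.
Mass of CO2 = 13.231 mol × 44.01 g/mol = 582.30 g.

582.3 g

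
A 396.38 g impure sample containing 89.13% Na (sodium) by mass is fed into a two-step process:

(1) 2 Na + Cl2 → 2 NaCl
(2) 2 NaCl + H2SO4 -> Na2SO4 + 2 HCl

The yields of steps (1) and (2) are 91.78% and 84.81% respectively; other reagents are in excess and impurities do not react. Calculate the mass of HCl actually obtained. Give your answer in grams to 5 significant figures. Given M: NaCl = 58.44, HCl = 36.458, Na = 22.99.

Pure Na = 396.38 × 0.8913 = 353.293 g.
n(Na) = 353.293 / 22.99 = 15.3673 mol.
Step 1 (Na:NaCl = 2:2): theoretical n(NaCl) = 15.3673 mol; at 91.78% yield, n(NaCl) = 14.1041 mol.
Step 2 (NaCl:HCl = 2:2): theoretical n(HCl) = 14.1041 mol, so theoretical mass = 14.1041 × 36.458 = 514.207 g.
At 84.81% yield, actual mass of HCl = 514.207 × 0.8481 = 436.099 g.

436.10 g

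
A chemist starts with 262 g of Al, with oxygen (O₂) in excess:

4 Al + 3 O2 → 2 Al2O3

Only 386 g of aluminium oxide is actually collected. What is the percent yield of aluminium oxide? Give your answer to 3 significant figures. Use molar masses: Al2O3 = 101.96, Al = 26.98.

n(Al) = 262.0 g / 26.98 g/mol = 9.711 mol.
From the equation the Al:Al2O3 mole ratio is 4:2, so n(Al2O3) = 9.711 × 2/4 = 4.855 mol.
Mass of Al2O3 = 4.855 mol × 101.96 g/mol = 495.1 g.
This is the theoretical yield. Percent yield = 386 g / 495.1 g × 100% = 77.97%.

78.0 %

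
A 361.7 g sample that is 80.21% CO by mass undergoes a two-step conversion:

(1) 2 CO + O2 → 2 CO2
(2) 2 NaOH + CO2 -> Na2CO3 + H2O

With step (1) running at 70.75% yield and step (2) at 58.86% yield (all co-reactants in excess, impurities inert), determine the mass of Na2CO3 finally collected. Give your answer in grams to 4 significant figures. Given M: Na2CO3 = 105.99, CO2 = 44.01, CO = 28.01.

Pure CO = 361.7 × 0.8021 = 290.12 g.
n(CO) = 290.12 / 28.01 = 10.358 mol.
Step 1 (CO:CO2 = 2:2): theoretical n(CO2) = 10.358 mol; at 70.75% yield, n(CO2) = 7.3281 mol.
Step 2 (CO2:Na2CO3 = 1:1): theoretical n(Na2CO3) = 7.3281 mol, so theoretical mass = 7.3281 × 105.99 = 776.70 g.
At 58.86% yield, actual mass of Na2CO3 = 776.70 × 0.5886 = 457.17 g.

457.2 g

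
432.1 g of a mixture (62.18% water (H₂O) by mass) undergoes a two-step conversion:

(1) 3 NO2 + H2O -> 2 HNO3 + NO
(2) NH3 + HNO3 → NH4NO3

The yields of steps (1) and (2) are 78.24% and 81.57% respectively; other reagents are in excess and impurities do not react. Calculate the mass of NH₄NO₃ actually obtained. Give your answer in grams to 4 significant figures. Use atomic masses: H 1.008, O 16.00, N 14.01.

Pure H2O = 432.1 × 0.6218 = 268.68 g.
M(H2O) = 2(1.008) + 16.00 = 18.016 g/mol.
M(NH4NO3) = 2(14.01) + 4(1.008) + 3(16.00) = 80.052 g/mol.
n(H2O) = 268.68 / 18.016 = 14.913 mol.
Step 1 (H2O:HNO3 = 1:2): theoretical n(HNO3) = 29.827 mol; at 78.24% yield, n(HNO3) = 23.336 mol.
Step 2 (HNO3:NH4NO3 = 1:1): theoretical n(NH4NO3) = 23.336 mol, so theoretical mass = 23.336 × 80.052 = 1868.1 g.
At 81.57% yield, actual mass of NH4NO3 = 1868.1 × 0.8157 = 1523.8 g.

1524 g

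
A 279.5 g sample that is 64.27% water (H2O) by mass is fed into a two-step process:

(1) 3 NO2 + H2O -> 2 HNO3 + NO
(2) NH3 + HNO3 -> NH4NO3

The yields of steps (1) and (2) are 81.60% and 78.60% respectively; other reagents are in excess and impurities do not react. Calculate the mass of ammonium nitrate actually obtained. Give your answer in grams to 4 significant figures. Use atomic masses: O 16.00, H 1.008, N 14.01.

1024 g

Pure H2O = 279.5 × 0.6427 = 179.63 g.
M(H2O) = 2(1.008) + 16.00 = 18.016 g/mol.
M(NH4NO3) = 2(14.01) + 4(1.008) + 3(16.00) = 80.052 g/mol.
n(H2O) = 179.63 / 18.016 = 9.9708 mol.
Step 1 (H2O:HNO3 = 1:2): theoretical n(HNO3) = 19.942 mol; at 81.60% yield, n(HNO3) = 16.272 mol.
Step 2 (HNO3:NH4NO3 = 1:1): theoretical n(NH4NO3) = 16.272 mol, so theoretical mass = 16.272 × 80.052 = 1302.6 g.
At 78.60% yield, actual mass of NH4NO3 = 1302.6 × 0.7860 = 1023.9 g.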